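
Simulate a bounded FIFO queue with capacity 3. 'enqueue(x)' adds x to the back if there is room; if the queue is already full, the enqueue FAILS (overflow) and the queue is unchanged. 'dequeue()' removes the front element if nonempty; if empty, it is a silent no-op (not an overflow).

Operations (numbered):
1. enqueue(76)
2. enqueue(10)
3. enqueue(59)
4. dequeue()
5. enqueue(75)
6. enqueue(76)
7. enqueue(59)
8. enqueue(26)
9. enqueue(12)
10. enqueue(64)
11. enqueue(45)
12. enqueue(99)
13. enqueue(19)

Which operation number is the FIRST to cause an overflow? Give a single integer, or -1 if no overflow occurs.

1. enqueue(76): size=1
2. enqueue(10): size=2
3. enqueue(59): size=3
4. dequeue(): size=2
5. enqueue(75): size=3
6. enqueue(76): size=3=cap → OVERFLOW (fail)
7. enqueue(59): size=3=cap → OVERFLOW (fail)
8. enqueue(26): size=3=cap → OVERFLOW (fail)
9. enqueue(12): size=3=cap → OVERFLOW (fail)
10. enqueue(64): size=3=cap → OVERFLOW (fail)
11. enqueue(45): size=3=cap → OVERFLOW (fail)
12. enqueue(99): size=3=cap → OVERFLOW (fail)
13. enqueue(19): size=3=cap → OVERFLOW (fail)

Answer: 6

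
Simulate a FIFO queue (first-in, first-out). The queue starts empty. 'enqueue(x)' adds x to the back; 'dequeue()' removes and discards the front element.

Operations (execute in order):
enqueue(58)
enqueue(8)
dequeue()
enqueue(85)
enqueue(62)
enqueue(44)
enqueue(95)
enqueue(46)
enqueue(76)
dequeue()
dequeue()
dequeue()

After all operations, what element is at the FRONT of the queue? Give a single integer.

Answer: 44

Derivation:
enqueue(58): queue = [58]
enqueue(8): queue = [58, 8]
dequeue(): queue = [8]
enqueue(85): queue = [8, 85]
enqueue(62): queue = [8, 85, 62]
enqueue(44): queue = [8, 85, 62, 44]
enqueue(95): queue = [8, 85, 62, 44, 95]
enqueue(46): queue = [8, 85, 62, 44, 95, 46]
enqueue(76): queue = [8, 85, 62, 44, 95, 46, 76]
dequeue(): queue = [85, 62, 44, 95, 46, 76]
dequeue(): queue = [62, 44, 95, 46, 76]
dequeue(): queue = [44, 95, 46, 76]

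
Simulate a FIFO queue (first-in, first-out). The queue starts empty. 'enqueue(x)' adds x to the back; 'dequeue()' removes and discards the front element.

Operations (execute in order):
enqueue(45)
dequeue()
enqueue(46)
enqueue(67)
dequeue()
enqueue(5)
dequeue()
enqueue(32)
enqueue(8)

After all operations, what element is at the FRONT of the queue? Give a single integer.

enqueue(45): queue = [45]
dequeue(): queue = []
enqueue(46): queue = [46]
enqueue(67): queue = [46, 67]
dequeue(): queue = [67]
enqueue(5): queue = [67, 5]
dequeue(): queue = [5]
enqueue(32): queue = [5, 32]
enqueue(8): queue = [5, 32, 8]

Answer: 5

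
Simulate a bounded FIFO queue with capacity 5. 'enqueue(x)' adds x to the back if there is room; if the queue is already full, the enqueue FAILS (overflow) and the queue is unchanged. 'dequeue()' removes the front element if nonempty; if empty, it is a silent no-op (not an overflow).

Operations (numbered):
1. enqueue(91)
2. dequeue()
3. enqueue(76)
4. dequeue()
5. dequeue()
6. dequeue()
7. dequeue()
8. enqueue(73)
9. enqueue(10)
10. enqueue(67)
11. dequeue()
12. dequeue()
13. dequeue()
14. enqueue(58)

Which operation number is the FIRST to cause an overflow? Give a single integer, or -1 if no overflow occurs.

Answer: -1

Derivation:
1. enqueue(91): size=1
2. dequeue(): size=0
3. enqueue(76): size=1
4. dequeue(): size=0
5. dequeue(): empty, no-op, size=0
6. dequeue(): empty, no-op, size=0
7. dequeue(): empty, no-op, size=0
8. enqueue(73): size=1
9. enqueue(10): size=2
10. enqueue(67): size=3
11. dequeue(): size=2
12. dequeue(): size=1
13. dequeue(): size=0
14. enqueue(58): size=1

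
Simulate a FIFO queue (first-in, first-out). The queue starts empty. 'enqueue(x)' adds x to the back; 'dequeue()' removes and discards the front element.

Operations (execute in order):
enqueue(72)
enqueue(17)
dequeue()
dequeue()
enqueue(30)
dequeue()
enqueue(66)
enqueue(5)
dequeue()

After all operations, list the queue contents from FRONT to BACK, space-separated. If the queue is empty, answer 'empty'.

Answer: 5

Derivation:
enqueue(72): [72]
enqueue(17): [72, 17]
dequeue(): [17]
dequeue(): []
enqueue(30): [30]
dequeue(): []
enqueue(66): [66]
enqueue(5): [66, 5]
dequeue(): [5]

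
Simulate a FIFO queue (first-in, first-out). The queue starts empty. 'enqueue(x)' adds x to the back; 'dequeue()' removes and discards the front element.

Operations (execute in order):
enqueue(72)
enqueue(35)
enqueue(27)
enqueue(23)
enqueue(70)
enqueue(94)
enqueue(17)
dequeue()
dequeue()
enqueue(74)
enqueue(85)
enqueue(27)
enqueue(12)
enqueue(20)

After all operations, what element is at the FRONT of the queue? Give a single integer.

Answer: 27

Derivation:
enqueue(72): queue = [72]
enqueue(35): queue = [72, 35]
enqueue(27): queue = [72, 35, 27]
enqueue(23): queue = [72, 35, 27, 23]
enqueue(70): queue = [72, 35, 27, 23, 70]
enqueue(94): queue = [72, 35, 27, 23, 70, 94]
enqueue(17): queue = [72, 35, 27, 23, 70, 94, 17]
dequeue(): queue = [35, 27, 23, 70, 94, 17]
dequeue(): queue = [27, 23, 70, 94, 17]
enqueue(74): queue = [27, 23, 70, 94, 17, 74]
enqueue(85): queue = [27, 23, 70, 94, 17, 74, 85]
enqueue(27): queue = [27, 23, 70, 94, 17, 74, 85, 27]
enqueue(12): queue = [27, 23, 70, 94, 17, 74, 85, 27, 12]
enqueue(20): queue = [27, 23, 70, 94, 17, 74, 85, 27, 12, 20]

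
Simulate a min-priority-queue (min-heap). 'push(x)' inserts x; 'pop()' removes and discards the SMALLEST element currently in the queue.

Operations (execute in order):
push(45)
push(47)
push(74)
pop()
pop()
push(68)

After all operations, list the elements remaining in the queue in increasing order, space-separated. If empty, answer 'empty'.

Answer: 68 74

Derivation:
push(45): heap contents = [45]
push(47): heap contents = [45, 47]
push(74): heap contents = [45, 47, 74]
pop() → 45: heap contents = [47, 74]
pop() → 47: heap contents = [74]
push(68): heap contents = [68, 74]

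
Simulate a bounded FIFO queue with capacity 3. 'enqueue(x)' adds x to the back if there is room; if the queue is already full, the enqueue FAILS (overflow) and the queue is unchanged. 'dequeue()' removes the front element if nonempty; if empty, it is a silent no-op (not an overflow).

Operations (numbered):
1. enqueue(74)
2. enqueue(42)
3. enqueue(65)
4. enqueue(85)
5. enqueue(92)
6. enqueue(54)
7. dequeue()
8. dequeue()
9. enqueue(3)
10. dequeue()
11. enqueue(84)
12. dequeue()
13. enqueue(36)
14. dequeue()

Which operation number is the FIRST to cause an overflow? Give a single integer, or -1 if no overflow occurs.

1. enqueue(74): size=1
2. enqueue(42): size=2
3. enqueue(65): size=3
4. enqueue(85): size=3=cap → OVERFLOW (fail)
5. enqueue(92): size=3=cap → OVERFLOW (fail)
6. enqueue(54): size=3=cap → OVERFLOW (fail)
7. dequeue(): size=2
8. dequeue(): size=1
9. enqueue(3): size=2
10. dequeue(): size=1
11. enqueue(84): size=2
12. dequeue(): size=1
13. enqueue(36): size=2
14. dequeue(): size=1

Answer: 4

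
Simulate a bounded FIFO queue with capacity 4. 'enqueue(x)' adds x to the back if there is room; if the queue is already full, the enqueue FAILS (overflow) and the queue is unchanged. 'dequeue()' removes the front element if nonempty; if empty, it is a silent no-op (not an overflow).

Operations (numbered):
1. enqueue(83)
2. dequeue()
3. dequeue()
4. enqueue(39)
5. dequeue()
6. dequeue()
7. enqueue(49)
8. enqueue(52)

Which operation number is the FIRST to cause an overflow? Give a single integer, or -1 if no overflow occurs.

Answer: -1

Derivation:
1. enqueue(83): size=1
2. dequeue(): size=0
3. dequeue(): empty, no-op, size=0
4. enqueue(39): size=1
5. dequeue(): size=0
6. dequeue(): empty, no-op, size=0
7. enqueue(49): size=1
8. enqueue(52): size=2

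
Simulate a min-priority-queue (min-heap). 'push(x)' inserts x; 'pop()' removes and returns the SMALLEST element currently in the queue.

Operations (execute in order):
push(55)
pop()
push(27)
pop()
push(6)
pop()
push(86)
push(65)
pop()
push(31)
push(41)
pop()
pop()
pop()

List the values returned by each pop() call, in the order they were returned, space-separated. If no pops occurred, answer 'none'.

push(55): heap contents = [55]
pop() → 55: heap contents = []
push(27): heap contents = [27]
pop() → 27: heap contents = []
push(6): heap contents = [6]
pop() → 6: heap contents = []
push(86): heap contents = [86]
push(65): heap contents = [65, 86]
pop() → 65: heap contents = [86]
push(31): heap contents = [31, 86]
push(41): heap contents = [31, 41, 86]
pop() → 31: heap contents = [41, 86]
pop() → 41: heap contents = [86]
pop() → 86: heap contents = []

Answer: 55 27 6 65 31 41 86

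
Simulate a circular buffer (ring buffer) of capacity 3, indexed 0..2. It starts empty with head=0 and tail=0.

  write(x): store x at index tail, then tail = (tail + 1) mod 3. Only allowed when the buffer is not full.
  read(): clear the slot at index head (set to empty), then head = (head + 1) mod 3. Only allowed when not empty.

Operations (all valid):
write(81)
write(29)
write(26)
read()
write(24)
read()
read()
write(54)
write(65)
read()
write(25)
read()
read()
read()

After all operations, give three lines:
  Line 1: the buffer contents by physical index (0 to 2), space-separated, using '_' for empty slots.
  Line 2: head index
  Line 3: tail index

Answer: _ _ _
1
1

Derivation:
write(81): buf=[81 _ _], head=0, tail=1, size=1
write(29): buf=[81 29 _], head=0, tail=2, size=2
write(26): buf=[81 29 26], head=0, tail=0, size=3
read(): buf=[_ 29 26], head=1, tail=0, size=2
write(24): buf=[24 29 26], head=1, tail=1, size=3
read(): buf=[24 _ 26], head=2, tail=1, size=2
read(): buf=[24 _ _], head=0, tail=1, size=1
write(54): buf=[24 54 _], head=0, tail=2, size=2
write(65): buf=[24 54 65], head=0, tail=0, size=3
read(): buf=[_ 54 65], head=1, tail=0, size=2
write(25): buf=[25 54 65], head=1, tail=1, size=3
read(): buf=[25 _ 65], head=2, tail=1, size=2
read(): buf=[25 _ _], head=0, tail=1, size=1
read(): buf=[_ _ _], head=1, tail=1, size=0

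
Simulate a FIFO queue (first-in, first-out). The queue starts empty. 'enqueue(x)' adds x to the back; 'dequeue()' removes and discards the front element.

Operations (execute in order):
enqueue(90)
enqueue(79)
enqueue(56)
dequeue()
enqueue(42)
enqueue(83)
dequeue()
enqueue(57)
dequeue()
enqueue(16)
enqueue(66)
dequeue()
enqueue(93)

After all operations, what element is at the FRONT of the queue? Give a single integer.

enqueue(90): queue = [90]
enqueue(79): queue = [90, 79]
enqueue(56): queue = [90, 79, 56]
dequeue(): queue = [79, 56]
enqueue(42): queue = [79, 56, 42]
enqueue(83): queue = [79, 56, 42, 83]
dequeue(): queue = [56, 42, 83]
enqueue(57): queue = [56, 42, 83, 57]
dequeue(): queue = [42, 83, 57]
enqueue(16): queue = [42, 83, 57, 16]
enqueue(66): queue = [42, 83, 57, 16, 66]
dequeue(): queue = [83, 57, 16, 66]
enqueue(93): queue = [83, 57, 16, 66, 93]

Answer: 83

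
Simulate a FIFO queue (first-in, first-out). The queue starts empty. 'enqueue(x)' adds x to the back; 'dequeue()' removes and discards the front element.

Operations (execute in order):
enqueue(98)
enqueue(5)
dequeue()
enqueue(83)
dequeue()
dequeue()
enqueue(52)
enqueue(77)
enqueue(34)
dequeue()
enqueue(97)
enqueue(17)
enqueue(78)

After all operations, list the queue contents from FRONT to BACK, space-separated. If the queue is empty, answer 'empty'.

Answer: 77 34 97 17 78

Derivation:
enqueue(98): [98]
enqueue(5): [98, 5]
dequeue(): [5]
enqueue(83): [5, 83]
dequeue(): [83]
dequeue(): []
enqueue(52): [52]
enqueue(77): [52, 77]
enqueue(34): [52, 77, 34]
dequeue(): [77, 34]
enqueue(97): [77, 34, 97]
enqueue(17): [77, 34, 97, 17]
enqueue(78): [77, 34, 97, 17, 78]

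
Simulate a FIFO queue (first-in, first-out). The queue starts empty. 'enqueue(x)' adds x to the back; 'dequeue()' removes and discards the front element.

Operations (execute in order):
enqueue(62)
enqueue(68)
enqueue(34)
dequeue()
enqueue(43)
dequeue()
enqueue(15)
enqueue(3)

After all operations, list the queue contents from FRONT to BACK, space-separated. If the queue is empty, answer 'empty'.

Answer: 34 43 15 3

Derivation:
enqueue(62): [62]
enqueue(68): [62, 68]
enqueue(34): [62, 68, 34]
dequeue(): [68, 34]
enqueue(43): [68, 34, 43]
dequeue(): [34, 43]
enqueue(15): [34, 43, 15]
enqueue(3): [34, 43, 15, 3]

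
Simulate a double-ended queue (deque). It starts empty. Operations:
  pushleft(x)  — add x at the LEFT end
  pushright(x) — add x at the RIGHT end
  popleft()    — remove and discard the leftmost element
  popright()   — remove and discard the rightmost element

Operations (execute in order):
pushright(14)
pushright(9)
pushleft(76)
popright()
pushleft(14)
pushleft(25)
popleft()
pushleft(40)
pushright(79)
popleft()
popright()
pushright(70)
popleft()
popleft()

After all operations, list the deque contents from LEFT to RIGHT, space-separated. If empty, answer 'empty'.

Answer: 14 70

Derivation:
pushright(14): [14]
pushright(9): [14, 9]
pushleft(76): [76, 14, 9]
popright(): [76, 14]
pushleft(14): [14, 76, 14]
pushleft(25): [25, 14, 76, 14]
popleft(): [14, 76, 14]
pushleft(40): [40, 14, 76, 14]
pushright(79): [40, 14, 76, 14, 79]
popleft(): [14, 76, 14, 79]
popright(): [14, 76, 14]
pushright(70): [14, 76, 14, 70]
popleft(): [76, 14, 70]
popleft(): [14, 70]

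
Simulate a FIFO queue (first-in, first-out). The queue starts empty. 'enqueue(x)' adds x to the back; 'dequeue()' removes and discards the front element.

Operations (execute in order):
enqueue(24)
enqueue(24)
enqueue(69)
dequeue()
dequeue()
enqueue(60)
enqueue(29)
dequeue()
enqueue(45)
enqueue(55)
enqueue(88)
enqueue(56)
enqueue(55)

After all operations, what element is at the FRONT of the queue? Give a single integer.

Answer: 60

Derivation:
enqueue(24): queue = [24]
enqueue(24): queue = [24, 24]
enqueue(69): queue = [24, 24, 69]
dequeue(): queue = [24, 69]
dequeue(): queue = [69]
enqueue(60): queue = [69, 60]
enqueue(29): queue = [69, 60, 29]
dequeue(): queue = [60, 29]
enqueue(45): queue = [60, 29, 45]
enqueue(55): queue = [60, 29, 45, 55]
enqueue(88): queue = [60, 29, 45, 55, 88]
enqueue(56): queue = [60, 29, 45, 55, 88, 56]
enqueue(55): queue = [60, 29, 45, 55, 88, 56, 55]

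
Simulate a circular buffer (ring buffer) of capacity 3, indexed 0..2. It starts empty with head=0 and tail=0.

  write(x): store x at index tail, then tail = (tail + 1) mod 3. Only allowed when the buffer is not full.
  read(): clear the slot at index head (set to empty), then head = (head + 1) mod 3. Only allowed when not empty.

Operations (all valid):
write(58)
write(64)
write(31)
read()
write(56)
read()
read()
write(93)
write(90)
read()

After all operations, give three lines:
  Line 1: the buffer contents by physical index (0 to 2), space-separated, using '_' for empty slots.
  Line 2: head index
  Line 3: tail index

Answer: _ 93 90
1
0

Derivation:
write(58): buf=[58 _ _], head=0, tail=1, size=1
write(64): buf=[58 64 _], head=0, tail=2, size=2
write(31): buf=[58 64 31], head=0, tail=0, size=3
read(): buf=[_ 64 31], head=1, tail=0, size=2
write(56): buf=[56 64 31], head=1, tail=1, size=3
read(): buf=[56 _ 31], head=2, tail=1, size=2
read(): buf=[56 _ _], head=0, tail=1, size=1
write(93): buf=[56 93 _], head=0, tail=2, size=2
write(90): buf=[56 93 90], head=0, tail=0, size=3
read(): buf=[_ 93 90], head=1, tail=0, size=2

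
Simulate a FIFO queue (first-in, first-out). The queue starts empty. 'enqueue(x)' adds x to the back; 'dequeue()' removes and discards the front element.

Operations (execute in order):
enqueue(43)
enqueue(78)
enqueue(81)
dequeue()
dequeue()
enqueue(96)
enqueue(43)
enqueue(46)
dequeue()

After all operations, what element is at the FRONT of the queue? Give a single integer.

Answer: 96

Derivation:
enqueue(43): queue = [43]
enqueue(78): queue = [43, 78]
enqueue(81): queue = [43, 78, 81]
dequeue(): queue = [78, 81]
dequeue(): queue = [81]
enqueue(96): queue = [81, 96]
enqueue(43): queue = [81, 96, 43]
enqueue(46): queue = [81, 96, 43, 46]
dequeue(): queue = [96, 43, 46]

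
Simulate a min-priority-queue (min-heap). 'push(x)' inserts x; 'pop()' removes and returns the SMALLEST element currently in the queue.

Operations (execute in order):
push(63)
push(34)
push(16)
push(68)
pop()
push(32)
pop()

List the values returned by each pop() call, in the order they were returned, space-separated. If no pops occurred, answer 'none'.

Answer: 16 32

Derivation:
push(63): heap contents = [63]
push(34): heap contents = [34, 63]
push(16): heap contents = [16, 34, 63]
push(68): heap contents = [16, 34, 63, 68]
pop() → 16: heap contents = [34, 63, 68]
push(32): heap contents = [32, 34, 63, 68]
pop() → 32: heap contents = [34, 63, 68]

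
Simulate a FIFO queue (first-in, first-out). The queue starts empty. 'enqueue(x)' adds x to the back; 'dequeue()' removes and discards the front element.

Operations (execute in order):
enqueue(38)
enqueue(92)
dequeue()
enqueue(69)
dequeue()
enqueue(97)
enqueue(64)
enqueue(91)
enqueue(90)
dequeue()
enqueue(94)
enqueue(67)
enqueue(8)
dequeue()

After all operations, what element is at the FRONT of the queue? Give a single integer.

enqueue(38): queue = [38]
enqueue(92): queue = [38, 92]
dequeue(): queue = [92]
enqueue(69): queue = [92, 69]
dequeue(): queue = [69]
enqueue(97): queue = [69, 97]
enqueue(64): queue = [69, 97, 64]
enqueue(91): queue = [69, 97, 64, 91]
enqueue(90): queue = [69, 97, 64, 91, 90]
dequeue(): queue = [97, 64, 91, 90]
enqueue(94): queue = [97, 64, 91, 90, 94]
enqueue(67): queue = [97, 64, 91, 90, 94, 67]
enqueue(8): queue = [97, 64, 91, 90, 94, 67, 8]
dequeue(): queue = [64, 91, 90, 94, 67, 8]

Answer: 64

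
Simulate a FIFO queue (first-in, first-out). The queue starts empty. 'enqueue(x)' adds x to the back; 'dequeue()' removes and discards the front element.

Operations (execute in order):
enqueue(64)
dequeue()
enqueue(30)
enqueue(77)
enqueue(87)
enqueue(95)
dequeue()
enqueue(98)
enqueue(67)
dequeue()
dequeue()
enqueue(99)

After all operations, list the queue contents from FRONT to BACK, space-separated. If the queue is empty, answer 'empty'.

Answer: 95 98 67 99

Derivation:
enqueue(64): [64]
dequeue(): []
enqueue(30): [30]
enqueue(77): [30, 77]
enqueue(87): [30, 77, 87]
enqueue(95): [30, 77, 87, 95]
dequeue(): [77, 87, 95]
enqueue(98): [77, 87, 95, 98]
enqueue(67): [77, 87, 95, 98, 67]
dequeue(): [87, 95, 98, 67]
dequeue(): [95, 98, 67]
enqueue(99): [95, 98, 67, 99]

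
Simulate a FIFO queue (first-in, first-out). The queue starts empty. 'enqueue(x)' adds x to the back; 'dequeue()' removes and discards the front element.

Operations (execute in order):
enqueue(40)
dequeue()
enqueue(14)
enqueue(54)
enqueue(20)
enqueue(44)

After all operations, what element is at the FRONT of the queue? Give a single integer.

enqueue(40): queue = [40]
dequeue(): queue = []
enqueue(14): queue = [14]
enqueue(54): queue = [14, 54]
enqueue(20): queue = [14, 54, 20]
enqueue(44): queue = [14, 54, 20, 44]

Answer: 14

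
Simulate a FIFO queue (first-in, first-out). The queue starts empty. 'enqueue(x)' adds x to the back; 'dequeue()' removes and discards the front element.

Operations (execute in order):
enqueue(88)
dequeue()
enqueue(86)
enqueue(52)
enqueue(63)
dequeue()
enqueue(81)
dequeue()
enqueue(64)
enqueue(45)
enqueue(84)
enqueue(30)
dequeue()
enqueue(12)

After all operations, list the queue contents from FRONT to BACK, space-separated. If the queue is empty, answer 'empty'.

Answer: 81 64 45 84 30 12

Derivation:
enqueue(88): [88]
dequeue(): []
enqueue(86): [86]
enqueue(52): [86, 52]
enqueue(63): [86, 52, 63]
dequeue(): [52, 63]
enqueue(81): [52, 63, 81]
dequeue(): [63, 81]
enqueue(64): [63, 81, 64]
enqueue(45): [63, 81, 64, 45]
enqueue(84): [63, 81, 64, 45, 84]
enqueue(30): [63, 81, 64, 45, 84, 30]
dequeue(): [81, 64, 45, 84, 30]
enqueue(12): [81, 64, 45, 84, 30, 12]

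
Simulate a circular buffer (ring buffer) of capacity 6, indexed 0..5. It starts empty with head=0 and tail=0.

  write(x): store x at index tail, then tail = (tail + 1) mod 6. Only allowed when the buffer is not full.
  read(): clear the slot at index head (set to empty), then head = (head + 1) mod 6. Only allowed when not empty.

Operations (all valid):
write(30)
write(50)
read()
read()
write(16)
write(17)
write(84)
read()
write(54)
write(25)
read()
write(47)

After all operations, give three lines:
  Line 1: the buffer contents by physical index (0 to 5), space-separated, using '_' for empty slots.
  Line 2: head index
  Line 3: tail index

Answer: 25 47 _ _ 84 54
4
2

Derivation:
write(30): buf=[30 _ _ _ _ _], head=0, tail=1, size=1
write(50): buf=[30 50 _ _ _ _], head=0, tail=2, size=2
read(): buf=[_ 50 _ _ _ _], head=1, tail=2, size=1
read(): buf=[_ _ _ _ _ _], head=2, tail=2, size=0
write(16): buf=[_ _ 16 _ _ _], head=2, tail=3, size=1
write(17): buf=[_ _ 16 17 _ _], head=2, tail=4, size=2
write(84): buf=[_ _ 16 17 84 _], head=2, tail=5, size=3
read(): buf=[_ _ _ 17 84 _], head=3, tail=5, size=2
write(54): buf=[_ _ _ 17 84 54], head=3, tail=0, size=3
write(25): buf=[25 _ _ 17 84 54], head=3, tail=1, size=4
read(): buf=[25 _ _ _ 84 54], head=4, tail=1, size=3
write(47): buf=[25 47 _ _ 84 54], head=4, tail=2, size=4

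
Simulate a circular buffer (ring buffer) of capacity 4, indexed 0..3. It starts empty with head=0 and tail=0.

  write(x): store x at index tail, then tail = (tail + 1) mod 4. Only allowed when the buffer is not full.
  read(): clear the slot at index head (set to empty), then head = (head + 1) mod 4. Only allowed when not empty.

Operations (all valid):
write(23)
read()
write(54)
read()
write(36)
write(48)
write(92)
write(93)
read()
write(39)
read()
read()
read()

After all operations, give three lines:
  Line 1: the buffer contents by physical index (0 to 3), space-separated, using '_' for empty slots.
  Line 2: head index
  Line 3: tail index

Answer: _ _ 39 _
2
3

Derivation:
write(23): buf=[23 _ _ _], head=0, tail=1, size=1
read(): buf=[_ _ _ _], head=1, tail=1, size=0
write(54): buf=[_ 54 _ _], head=1, tail=2, size=1
read(): buf=[_ _ _ _], head=2, tail=2, size=0
write(36): buf=[_ _ 36 _], head=2, tail=3, size=1
write(48): buf=[_ _ 36 48], head=2, tail=0, size=2
write(92): buf=[92 _ 36 48], head=2, tail=1, size=3
write(93): buf=[92 93 36 48], head=2, tail=2, size=4
read(): buf=[92 93 _ 48], head=3, tail=2, size=3
write(39): buf=[92 93 39 48], head=3, tail=3, size=4
read(): buf=[92 93 39 _], head=0, tail=3, size=3
read(): buf=[_ 93 39 _], head=1, tail=3, size=2
read(): buf=[_ _ 39 _], head=2, tail=3, size=1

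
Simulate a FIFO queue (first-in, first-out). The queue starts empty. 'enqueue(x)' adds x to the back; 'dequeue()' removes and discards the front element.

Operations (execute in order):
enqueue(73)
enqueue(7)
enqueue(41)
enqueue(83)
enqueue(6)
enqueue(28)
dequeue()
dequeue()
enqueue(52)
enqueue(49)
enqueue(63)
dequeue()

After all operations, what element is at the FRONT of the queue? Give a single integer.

Answer: 83

Derivation:
enqueue(73): queue = [73]
enqueue(7): queue = [73, 7]
enqueue(41): queue = [73, 7, 41]
enqueue(83): queue = [73, 7, 41, 83]
enqueue(6): queue = [73, 7, 41, 83, 6]
enqueue(28): queue = [73, 7, 41, 83, 6, 28]
dequeue(): queue = [7, 41, 83, 6, 28]
dequeue(): queue = [41, 83, 6, 28]
enqueue(52): queue = [41, 83, 6, 28, 52]
enqueue(49): queue = [41, 83, 6, 28, 52, 49]
enqueue(63): queue = [41, 83, 6, 28, 52, 49, 63]
dequeue(): queue = [83, 6, 28, 52, 49, 63]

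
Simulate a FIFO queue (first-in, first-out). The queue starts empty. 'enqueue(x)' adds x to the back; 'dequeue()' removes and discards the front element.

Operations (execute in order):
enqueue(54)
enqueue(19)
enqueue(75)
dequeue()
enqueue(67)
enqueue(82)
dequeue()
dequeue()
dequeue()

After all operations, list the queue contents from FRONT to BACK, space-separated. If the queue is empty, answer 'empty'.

enqueue(54): [54]
enqueue(19): [54, 19]
enqueue(75): [54, 19, 75]
dequeue(): [19, 75]
enqueue(67): [19, 75, 67]
enqueue(82): [19, 75, 67, 82]
dequeue(): [75, 67, 82]
dequeue(): [67, 82]
dequeue(): [82]

Answer: 82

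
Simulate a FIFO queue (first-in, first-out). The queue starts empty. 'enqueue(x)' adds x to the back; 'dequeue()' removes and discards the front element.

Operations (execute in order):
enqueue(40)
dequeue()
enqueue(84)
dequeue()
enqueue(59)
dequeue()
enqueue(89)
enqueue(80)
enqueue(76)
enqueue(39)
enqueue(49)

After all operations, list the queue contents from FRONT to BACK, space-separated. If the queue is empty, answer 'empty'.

Answer: 89 80 76 39 49

Derivation:
enqueue(40): [40]
dequeue(): []
enqueue(84): [84]
dequeue(): []
enqueue(59): [59]
dequeue(): []
enqueue(89): [89]
enqueue(80): [89, 80]
enqueue(76): [89, 80, 76]
enqueue(39): [89, 80, 76, 39]
enqueue(49): [89, 80, 76, 39, 49]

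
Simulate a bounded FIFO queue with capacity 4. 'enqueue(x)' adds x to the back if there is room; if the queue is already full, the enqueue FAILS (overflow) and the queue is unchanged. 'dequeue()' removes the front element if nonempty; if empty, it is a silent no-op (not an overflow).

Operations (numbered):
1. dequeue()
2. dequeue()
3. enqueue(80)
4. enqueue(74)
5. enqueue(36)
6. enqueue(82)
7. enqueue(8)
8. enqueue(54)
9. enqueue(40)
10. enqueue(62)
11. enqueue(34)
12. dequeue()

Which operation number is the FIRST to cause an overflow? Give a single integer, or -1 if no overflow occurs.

1. dequeue(): empty, no-op, size=0
2. dequeue(): empty, no-op, size=0
3. enqueue(80): size=1
4. enqueue(74): size=2
5. enqueue(36): size=3
6. enqueue(82): size=4
7. enqueue(8): size=4=cap → OVERFLOW (fail)
8. enqueue(54): size=4=cap → OVERFLOW (fail)
9. enqueue(40): size=4=cap → OVERFLOW (fail)
10. enqueue(62): size=4=cap → OVERFLOW (fail)
11. enqueue(34): size=4=cap → OVERFLOW (fail)
12. dequeue(): size=3

Answer: 7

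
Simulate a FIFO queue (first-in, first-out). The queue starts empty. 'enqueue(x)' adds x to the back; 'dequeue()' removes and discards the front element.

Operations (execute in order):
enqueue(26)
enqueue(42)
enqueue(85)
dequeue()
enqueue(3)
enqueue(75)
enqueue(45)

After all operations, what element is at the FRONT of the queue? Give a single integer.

Answer: 42

Derivation:
enqueue(26): queue = [26]
enqueue(42): queue = [26, 42]
enqueue(85): queue = [26, 42, 85]
dequeue(): queue = [42, 85]
enqueue(3): queue = [42, 85, 3]
enqueue(75): queue = [42, 85, 3, 75]
enqueue(45): queue = [42, 85, 3, 75, 45]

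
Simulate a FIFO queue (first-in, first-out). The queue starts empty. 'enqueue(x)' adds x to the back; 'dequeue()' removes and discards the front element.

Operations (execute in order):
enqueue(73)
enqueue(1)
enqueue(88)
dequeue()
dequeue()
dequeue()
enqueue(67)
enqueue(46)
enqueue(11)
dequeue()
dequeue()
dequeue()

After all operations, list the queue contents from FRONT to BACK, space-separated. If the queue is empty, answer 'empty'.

enqueue(73): [73]
enqueue(1): [73, 1]
enqueue(88): [73, 1, 88]
dequeue(): [1, 88]
dequeue(): [88]
dequeue(): []
enqueue(67): [67]
enqueue(46): [67, 46]
enqueue(11): [67, 46, 11]
dequeue(): [46, 11]
dequeue(): [11]
dequeue(): []

Answer: empty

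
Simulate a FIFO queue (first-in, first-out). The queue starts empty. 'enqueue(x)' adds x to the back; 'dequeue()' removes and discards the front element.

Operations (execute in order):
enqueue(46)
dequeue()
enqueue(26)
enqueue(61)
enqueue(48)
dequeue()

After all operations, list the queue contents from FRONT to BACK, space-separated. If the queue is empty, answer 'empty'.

enqueue(46): [46]
dequeue(): []
enqueue(26): [26]
enqueue(61): [26, 61]
enqueue(48): [26, 61, 48]
dequeue(): [61, 48]

Answer: 61 48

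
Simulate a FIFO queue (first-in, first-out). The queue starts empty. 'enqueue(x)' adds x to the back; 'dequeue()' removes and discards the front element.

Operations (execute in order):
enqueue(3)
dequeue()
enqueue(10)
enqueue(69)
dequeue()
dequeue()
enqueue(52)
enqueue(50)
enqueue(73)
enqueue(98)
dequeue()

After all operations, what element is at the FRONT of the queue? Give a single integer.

Answer: 50

Derivation:
enqueue(3): queue = [3]
dequeue(): queue = []
enqueue(10): queue = [10]
enqueue(69): queue = [10, 69]
dequeue(): queue = [69]
dequeue(): queue = []
enqueue(52): queue = [52]
enqueue(50): queue = [52, 50]
enqueue(73): queue = [52, 50, 73]
enqueue(98): queue = [52, 50, 73, 98]
dequeue(): queue = [50, 73, 98]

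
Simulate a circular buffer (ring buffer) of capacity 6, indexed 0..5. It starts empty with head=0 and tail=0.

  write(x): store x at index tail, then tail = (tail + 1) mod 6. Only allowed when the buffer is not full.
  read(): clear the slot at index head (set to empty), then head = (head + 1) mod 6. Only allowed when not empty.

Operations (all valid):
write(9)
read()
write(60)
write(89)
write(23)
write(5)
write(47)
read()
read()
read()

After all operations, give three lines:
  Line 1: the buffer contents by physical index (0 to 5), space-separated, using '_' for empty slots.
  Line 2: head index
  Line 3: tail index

write(9): buf=[9 _ _ _ _ _], head=0, tail=1, size=1
read(): buf=[_ _ _ _ _ _], head=1, tail=1, size=0
write(60): buf=[_ 60 _ _ _ _], head=1, tail=2, size=1
write(89): buf=[_ 60 89 _ _ _], head=1, tail=3, size=2
write(23): buf=[_ 60 89 23 _ _], head=1, tail=4, size=3
write(5): buf=[_ 60 89 23 5 _], head=1, tail=5, size=4
write(47): buf=[_ 60 89 23 5 47], head=1, tail=0, size=5
read(): buf=[_ _ 89 23 5 47], head=2, tail=0, size=4
read(): buf=[_ _ _ 23 5 47], head=3, tail=0, size=3
read(): buf=[_ _ _ _ 5 47], head=4, tail=0, size=2

Answer: _ _ _ _ 5 47
4
0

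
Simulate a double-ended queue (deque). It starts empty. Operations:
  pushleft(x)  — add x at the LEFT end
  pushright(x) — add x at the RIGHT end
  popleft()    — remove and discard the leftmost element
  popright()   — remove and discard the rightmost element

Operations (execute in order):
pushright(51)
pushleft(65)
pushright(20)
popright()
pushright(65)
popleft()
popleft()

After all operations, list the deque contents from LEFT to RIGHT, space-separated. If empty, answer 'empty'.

Answer: 65

Derivation:
pushright(51): [51]
pushleft(65): [65, 51]
pushright(20): [65, 51, 20]
popright(): [65, 51]
pushright(65): [65, 51, 65]
popleft(): [51, 65]
popleft(): [65]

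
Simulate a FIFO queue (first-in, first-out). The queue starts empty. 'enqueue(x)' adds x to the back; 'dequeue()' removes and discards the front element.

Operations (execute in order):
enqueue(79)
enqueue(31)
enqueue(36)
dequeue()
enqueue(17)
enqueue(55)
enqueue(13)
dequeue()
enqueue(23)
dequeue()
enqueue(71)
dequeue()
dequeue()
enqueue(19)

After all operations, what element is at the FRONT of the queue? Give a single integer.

Answer: 13

Derivation:
enqueue(79): queue = [79]
enqueue(31): queue = [79, 31]
enqueue(36): queue = [79, 31, 36]
dequeue(): queue = [31, 36]
enqueue(17): queue = [31, 36, 17]
enqueue(55): queue = [31, 36, 17, 55]
enqueue(13): queue = [31, 36, 17, 55, 13]
dequeue(): queue = [36, 17, 55, 13]
enqueue(23): queue = [36, 17, 55, 13, 23]
dequeue(): queue = [17, 55, 13, 23]
enqueue(71): queue = [17, 55, 13, 23, 71]
dequeue(): queue = [55, 13, 23, 71]
dequeue(): queue = [13, 23, 71]
enqueue(19): queue = [13, 23, 71, 19]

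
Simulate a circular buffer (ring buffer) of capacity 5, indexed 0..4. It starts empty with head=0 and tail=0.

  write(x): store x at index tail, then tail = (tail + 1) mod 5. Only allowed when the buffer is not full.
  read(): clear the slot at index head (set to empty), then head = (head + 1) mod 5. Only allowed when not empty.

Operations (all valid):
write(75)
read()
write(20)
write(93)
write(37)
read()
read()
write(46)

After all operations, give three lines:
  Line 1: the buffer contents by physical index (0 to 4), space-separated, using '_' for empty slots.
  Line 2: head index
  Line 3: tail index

Answer: _ _ _ 37 46
3
0

Derivation:
write(75): buf=[75 _ _ _ _], head=0, tail=1, size=1
read(): buf=[_ _ _ _ _], head=1, tail=1, size=0
write(20): buf=[_ 20 _ _ _], head=1, tail=2, size=1
write(93): buf=[_ 20 93 _ _], head=1, tail=3, size=2
write(37): buf=[_ 20 93 37 _], head=1, tail=4, size=3
read(): buf=[_ _ 93 37 _], head=2, tail=4, size=2
read(): buf=[_ _ _ 37 _], head=3, tail=4, size=1
write(46): buf=[_ _ _ 37 46], head=3, tail=0, size=2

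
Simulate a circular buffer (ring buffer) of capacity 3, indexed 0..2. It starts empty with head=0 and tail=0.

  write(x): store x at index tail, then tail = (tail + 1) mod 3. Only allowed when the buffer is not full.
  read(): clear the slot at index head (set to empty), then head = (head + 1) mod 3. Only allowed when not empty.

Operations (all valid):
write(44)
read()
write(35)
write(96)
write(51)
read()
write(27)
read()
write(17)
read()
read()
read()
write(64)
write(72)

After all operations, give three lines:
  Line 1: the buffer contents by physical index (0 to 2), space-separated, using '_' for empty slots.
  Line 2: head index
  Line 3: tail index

write(44): buf=[44 _ _], head=0, tail=1, size=1
read(): buf=[_ _ _], head=1, tail=1, size=0
write(35): buf=[_ 35 _], head=1, tail=2, size=1
write(96): buf=[_ 35 96], head=1, tail=0, size=2
write(51): buf=[51 35 96], head=1, tail=1, size=3
read(): buf=[51 _ 96], head=2, tail=1, size=2
write(27): buf=[51 27 96], head=2, tail=2, size=3
read(): buf=[51 27 _], head=0, tail=2, size=2
write(17): buf=[51 27 17], head=0, tail=0, size=3
read(): buf=[_ 27 17], head=1, tail=0, size=2
read(): buf=[_ _ 17], head=2, tail=0, size=1
read(): buf=[_ _ _], head=0, tail=0, size=0
write(64): buf=[64 _ _], head=0, tail=1, size=1
write(72): buf=[64 72 _], head=0, tail=2, size=2

Answer: 64 72 _
0
2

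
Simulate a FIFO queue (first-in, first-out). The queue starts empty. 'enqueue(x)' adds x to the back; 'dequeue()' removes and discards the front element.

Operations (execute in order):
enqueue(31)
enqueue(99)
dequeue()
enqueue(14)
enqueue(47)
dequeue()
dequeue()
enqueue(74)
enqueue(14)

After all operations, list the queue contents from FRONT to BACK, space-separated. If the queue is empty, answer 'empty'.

enqueue(31): [31]
enqueue(99): [31, 99]
dequeue(): [99]
enqueue(14): [99, 14]
enqueue(47): [99, 14, 47]
dequeue(): [14, 47]
dequeue(): [47]
enqueue(74): [47, 74]
enqueue(14): [47, 74, 14]

Answer: 47 74 14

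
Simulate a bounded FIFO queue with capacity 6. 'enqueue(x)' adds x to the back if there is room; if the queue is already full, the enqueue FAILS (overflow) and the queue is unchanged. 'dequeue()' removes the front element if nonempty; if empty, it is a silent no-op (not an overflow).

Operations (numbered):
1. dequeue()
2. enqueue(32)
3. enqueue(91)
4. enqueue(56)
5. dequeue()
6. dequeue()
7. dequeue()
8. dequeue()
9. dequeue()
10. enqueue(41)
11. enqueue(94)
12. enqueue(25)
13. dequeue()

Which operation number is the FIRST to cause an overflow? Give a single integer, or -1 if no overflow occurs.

1. dequeue(): empty, no-op, size=0
2. enqueue(32): size=1
3. enqueue(91): size=2
4. enqueue(56): size=3
5. dequeue(): size=2
6. dequeue(): size=1
7. dequeue(): size=0
8. dequeue(): empty, no-op, size=0
9. dequeue(): empty, no-op, size=0
10. enqueue(41): size=1
11. enqueue(94): size=2
12. enqueue(25): size=3
13. dequeue(): size=2

Answer: -1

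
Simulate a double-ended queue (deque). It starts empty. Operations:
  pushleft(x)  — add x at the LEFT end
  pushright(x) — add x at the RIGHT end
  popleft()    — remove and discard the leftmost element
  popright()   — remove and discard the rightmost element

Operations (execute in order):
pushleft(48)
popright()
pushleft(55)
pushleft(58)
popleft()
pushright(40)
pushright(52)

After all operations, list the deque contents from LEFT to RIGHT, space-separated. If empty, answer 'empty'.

Answer: 55 40 52

Derivation:
pushleft(48): [48]
popright(): []
pushleft(55): [55]
pushleft(58): [58, 55]
popleft(): [55]
pushright(40): [55, 40]
pushright(52): [55, 40, 52]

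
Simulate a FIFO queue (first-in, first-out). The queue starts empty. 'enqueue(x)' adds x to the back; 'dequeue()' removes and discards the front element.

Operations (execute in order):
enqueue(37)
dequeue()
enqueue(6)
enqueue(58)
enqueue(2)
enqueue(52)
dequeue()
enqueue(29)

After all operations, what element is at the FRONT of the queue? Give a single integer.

Answer: 58

Derivation:
enqueue(37): queue = [37]
dequeue(): queue = []
enqueue(6): queue = [6]
enqueue(58): queue = [6, 58]
enqueue(2): queue = [6, 58, 2]
enqueue(52): queue = [6, 58, 2, 52]
dequeue(): queue = [58, 2, 52]
enqueue(29): queue = [58, 2, 52, 29]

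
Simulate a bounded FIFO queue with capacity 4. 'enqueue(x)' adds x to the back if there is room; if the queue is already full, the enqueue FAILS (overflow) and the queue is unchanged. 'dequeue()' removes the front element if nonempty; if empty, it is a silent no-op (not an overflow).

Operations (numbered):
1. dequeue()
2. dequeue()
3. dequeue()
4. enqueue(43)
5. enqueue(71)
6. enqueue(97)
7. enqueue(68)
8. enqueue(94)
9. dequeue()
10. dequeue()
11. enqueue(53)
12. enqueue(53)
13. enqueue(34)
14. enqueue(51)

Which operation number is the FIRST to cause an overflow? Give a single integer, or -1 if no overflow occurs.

1. dequeue(): empty, no-op, size=0
2. dequeue(): empty, no-op, size=0
3. dequeue(): empty, no-op, size=0
4. enqueue(43): size=1
5. enqueue(71): size=2
6. enqueue(97): size=3
7. enqueue(68): size=4
8. enqueue(94): size=4=cap → OVERFLOW (fail)
9. dequeue(): size=3
10. dequeue(): size=2
11. enqueue(53): size=3
12. enqueue(53): size=4
13. enqueue(34): size=4=cap → OVERFLOW (fail)
14. enqueue(51): size=4=cap → OVERFLOW (fail)

Answer: 8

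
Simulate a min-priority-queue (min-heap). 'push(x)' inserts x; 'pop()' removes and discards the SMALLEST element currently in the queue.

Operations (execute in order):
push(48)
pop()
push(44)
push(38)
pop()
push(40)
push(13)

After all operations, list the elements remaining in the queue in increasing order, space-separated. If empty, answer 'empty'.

Answer: 13 40 44

Derivation:
push(48): heap contents = [48]
pop() → 48: heap contents = []
push(44): heap contents = [44]
push(38): heap contents = [38, 44]
pop() → 38: heap contents = [44]
push(40): heap contents = [40, 44]
push(13): heap contents = [13, 40, 44]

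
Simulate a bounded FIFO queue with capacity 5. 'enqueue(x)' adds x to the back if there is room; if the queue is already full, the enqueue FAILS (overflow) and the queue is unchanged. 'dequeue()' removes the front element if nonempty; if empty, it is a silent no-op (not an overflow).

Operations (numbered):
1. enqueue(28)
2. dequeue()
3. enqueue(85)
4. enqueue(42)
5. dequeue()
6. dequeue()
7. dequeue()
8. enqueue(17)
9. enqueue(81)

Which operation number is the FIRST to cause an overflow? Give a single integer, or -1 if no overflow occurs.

Answer: -1

Derivation:
1. enqueue(28): size=1
2. dequeue(): size=0
3. enqueue(85): size=1
4. enqueue(42): size=2
5. dequeue(): size=1
6. dequeue(): size=0
7. dequeue(): empty, no-op, size=0
8. enqueue(17): size=1
9. enqueue(81): size=2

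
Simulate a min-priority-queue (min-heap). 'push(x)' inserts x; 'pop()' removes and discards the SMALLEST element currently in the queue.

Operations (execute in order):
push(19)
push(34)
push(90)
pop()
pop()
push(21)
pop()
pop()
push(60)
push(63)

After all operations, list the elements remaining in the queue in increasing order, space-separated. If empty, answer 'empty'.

Answer: 60 63

Derivation:
push(19): heap contents = [19]
push(34): heap contents = [19, 34]
push(90): heap contents = [19, 34, 90]
pop() → 19: heap contents = [34, 90]
pop() → 34: heap contents = [90]
push(21): heap contents = [21, 90]
pop() → 21: heap contents = [90]
pop() → 90: heap contents = []
push(60): heap contents = [60]
push(63): heap contents = [60, 63]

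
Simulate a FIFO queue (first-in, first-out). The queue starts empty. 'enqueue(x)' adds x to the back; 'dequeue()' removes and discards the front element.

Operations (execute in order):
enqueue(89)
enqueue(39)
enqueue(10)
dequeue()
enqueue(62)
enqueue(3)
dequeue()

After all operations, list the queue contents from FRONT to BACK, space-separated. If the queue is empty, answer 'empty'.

enqueue(89): [89]
enqueue(39): [89, 39]
enqueue(10): [89, 39, 10]
dequeue(): [39, 10]
enqueue(62): [39, 10, 62]
enqueue(3): [39, 10, 62, 3]
dequeue(): [10, 62, 3]

Answer: 10 62 3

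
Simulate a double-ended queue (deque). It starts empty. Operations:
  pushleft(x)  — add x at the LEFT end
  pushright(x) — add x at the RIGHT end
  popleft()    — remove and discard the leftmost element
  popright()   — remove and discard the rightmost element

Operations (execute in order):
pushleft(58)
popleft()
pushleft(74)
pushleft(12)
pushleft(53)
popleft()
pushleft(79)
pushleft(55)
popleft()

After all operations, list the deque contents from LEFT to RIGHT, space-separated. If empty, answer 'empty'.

Answer: 79 12 74

Derivation:
pushleft(58): [58]
popleft(): []
pushleft(74): [74]
pushleft(12): [12, 74]
pushleft(53): [53, 12, 74]
popleft(): [12, 74]
pushleft(79): [79, 12, 74]
pushleft(55): [55, 79, 12, 74]
popleft(): [79, 12, 74]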